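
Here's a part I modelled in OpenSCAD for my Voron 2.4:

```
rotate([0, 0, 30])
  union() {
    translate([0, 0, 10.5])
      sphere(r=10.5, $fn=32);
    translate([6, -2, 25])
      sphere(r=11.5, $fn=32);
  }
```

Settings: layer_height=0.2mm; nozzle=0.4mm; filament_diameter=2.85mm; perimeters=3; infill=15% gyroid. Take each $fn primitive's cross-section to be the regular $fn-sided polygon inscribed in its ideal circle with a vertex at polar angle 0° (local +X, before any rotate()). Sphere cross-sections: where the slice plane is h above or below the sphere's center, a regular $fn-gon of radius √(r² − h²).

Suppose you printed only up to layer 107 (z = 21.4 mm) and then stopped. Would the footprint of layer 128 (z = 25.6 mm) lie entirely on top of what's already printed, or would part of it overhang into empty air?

Compare the two slices. At z = 21.4: the sphere does not reach this height (|z−center|=10.900 > r=10.5); the r=11.5 sphere at (6, -2) slices to a regular 32-gon of circumradius 10.922 (√(r²−h²) with h=3.6 from center) (area = (32/2)·10.922²·sin(360°/32) = 372.36 mm²); Combining (union): only the r=11.5 sphere at (6, -2) is present, so the union is just that shape — area = 372.36 mm²; (whole slice rotated 30° about Z — lengths, areas and connectivity unchanged). At z = 25.6: the sphere does not reach this height (|z−center|=15.100 > r=10.5); the sphere at (6, -2): section is a regular 32-gon, circumradius = √(r²−h²) = √(11.5²−0.6²) = 11.484 (area = (32/2)·11.484²·sin(360°/32) = 411.69 mm²); Combining (union): only the r=11.5 sphere at (6, -2) is present, so the union is just that shape — area = 411.69 mm²; (whole slice rotated 30° about Z — lengths, areas and connectivity unchanged). Checking containment: at z = 25.6 the cross-section extends beyond the z = 21.4 cross-section by about 39.33 mm².

part overhangs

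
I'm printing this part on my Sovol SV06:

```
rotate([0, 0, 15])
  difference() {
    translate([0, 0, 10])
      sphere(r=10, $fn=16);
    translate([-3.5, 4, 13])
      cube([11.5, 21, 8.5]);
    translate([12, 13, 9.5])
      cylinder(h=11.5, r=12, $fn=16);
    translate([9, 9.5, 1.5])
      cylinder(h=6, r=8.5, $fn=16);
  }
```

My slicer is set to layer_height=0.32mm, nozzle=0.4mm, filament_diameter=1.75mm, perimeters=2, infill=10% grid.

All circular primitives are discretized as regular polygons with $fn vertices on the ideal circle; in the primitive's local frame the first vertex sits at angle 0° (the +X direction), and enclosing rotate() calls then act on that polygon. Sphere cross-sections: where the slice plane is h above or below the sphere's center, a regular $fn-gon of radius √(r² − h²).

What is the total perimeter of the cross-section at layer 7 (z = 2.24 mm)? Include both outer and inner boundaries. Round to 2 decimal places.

39.11 mm

At z = 2.24 mm: the sphere: section is a regular 16-gon, circumradius = √(r²−h²) = √(10²−7.76²) = 6.307 (perimeter = 2·16·6.307·sin(180°/16) = 39.38 mm); the cube at (-3.5, 4) does not reach this height (z outside [13, 21.5]); the cylinder at (12, 13) is not intersected at this z (z outside [9.5, 21]); the cylinder at (9, 9.5): section is a regular 16-gon, circumradius r=8.5 (perimeter = 2·16·8.500·sin(180°/16) = 53.06 mm); Subtracting the remaining from the first: starting from the r=10 sphere, the r=8.5 cylinder at (9, 9.5) partially overlaps it — only the 6.66 mm² overlap (of its 221.19 mm²) is removed, clipping the outline — boundary = 39.11 mm; (rotated 15° about Z; rotation is an isometry so areas/perimeters/island counts are preserved). Overall, the cross-section is a single solid region. Total boundary length (outer) = 39.11 mm.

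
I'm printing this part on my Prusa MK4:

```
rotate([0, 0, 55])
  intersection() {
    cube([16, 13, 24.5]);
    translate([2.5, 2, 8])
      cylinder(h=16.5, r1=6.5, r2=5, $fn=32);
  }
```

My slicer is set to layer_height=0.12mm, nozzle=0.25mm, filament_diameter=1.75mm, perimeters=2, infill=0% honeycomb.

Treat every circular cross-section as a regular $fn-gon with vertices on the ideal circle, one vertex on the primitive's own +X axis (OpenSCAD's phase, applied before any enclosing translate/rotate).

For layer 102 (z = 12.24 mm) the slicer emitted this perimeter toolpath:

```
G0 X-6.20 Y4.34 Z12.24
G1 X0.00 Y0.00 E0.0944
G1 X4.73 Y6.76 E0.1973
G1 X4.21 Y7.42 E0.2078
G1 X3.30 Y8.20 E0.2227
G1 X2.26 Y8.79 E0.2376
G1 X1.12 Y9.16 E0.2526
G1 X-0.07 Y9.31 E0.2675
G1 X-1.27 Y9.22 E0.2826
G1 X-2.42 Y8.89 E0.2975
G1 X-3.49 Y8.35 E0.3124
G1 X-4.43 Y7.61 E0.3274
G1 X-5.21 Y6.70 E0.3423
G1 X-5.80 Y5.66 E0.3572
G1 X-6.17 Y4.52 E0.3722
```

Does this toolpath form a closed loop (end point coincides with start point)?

Start point (G0): (-6.20, 4.34). End point (last G1): the path does not return to the start — open.

no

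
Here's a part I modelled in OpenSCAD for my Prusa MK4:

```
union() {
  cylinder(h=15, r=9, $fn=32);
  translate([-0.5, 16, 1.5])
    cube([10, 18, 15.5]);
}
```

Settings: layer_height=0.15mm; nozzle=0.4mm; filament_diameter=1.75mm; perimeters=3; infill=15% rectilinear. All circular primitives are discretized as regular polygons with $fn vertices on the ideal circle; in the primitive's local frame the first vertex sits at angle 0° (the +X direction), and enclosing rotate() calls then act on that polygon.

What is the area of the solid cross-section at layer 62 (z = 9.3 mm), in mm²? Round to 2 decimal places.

At z = 9.3 mm: the cylinder: section is a regular 32-gon, circumradius r=9 (area = (32/2)·9.000²·sin(360°/32) = 252.84 mm²); the cube at (-0.5, 16) (footprint 10×18) is included at this height (area 180.00 mm²); Taking the union: the 2 present regions are separate (no shared area or edge), so areas and boundary lengths simply add and each stays a separate island — area = 432.84 mm². Overall, the cross-section has 2 separate islands. Net area = 432.84 mm².

432.84 mm²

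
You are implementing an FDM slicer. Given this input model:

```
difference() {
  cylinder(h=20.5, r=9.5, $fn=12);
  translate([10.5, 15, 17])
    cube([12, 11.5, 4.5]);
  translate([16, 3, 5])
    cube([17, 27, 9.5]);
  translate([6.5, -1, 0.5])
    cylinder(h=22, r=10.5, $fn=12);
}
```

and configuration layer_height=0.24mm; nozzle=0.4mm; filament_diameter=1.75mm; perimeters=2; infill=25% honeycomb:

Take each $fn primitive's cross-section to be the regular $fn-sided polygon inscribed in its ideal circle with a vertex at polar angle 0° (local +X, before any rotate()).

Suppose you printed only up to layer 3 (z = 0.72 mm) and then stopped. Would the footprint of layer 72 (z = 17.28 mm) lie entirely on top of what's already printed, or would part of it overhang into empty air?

Compare the two slices. At z = 0.72: the cylinder: section is a regular 12-gon, circumradius r=9.5 (area = (12/2)·9.500²·sin(360°/12) = 270.75 mm²); the cube at (10.5, 15) is not intersected at this z (z outside [17, 21.5]); the cube at (16, 3) is absent (z outside [5, 14.5]); the r=10.5 cylinder at (6.5, -1) gives a regular 12-gon of circumradius 10.5 (constant along its height) (area = (12/2)·10.500²·sin(360°/12) = 330.75 mm²); Subtracting the remaining from the first: starting from the r=9.5 cylinder (270.75 mm²), the r=10.5 cylinder at (6.5, -1) partially overlaps it — only the 173.14 mm² overlap (of its 330.75 mm²) is removed, clipping the outline — area = 97.61 mm². At z = 17.28: the r=9.5 cylinder gives a regular 12-gon of circumradius 9.5 (constant along its height) (area = (12/2)·9.500²·sin(360°/12) = 270.75 mm²); the cube at (10.5, 15) is present — its section is the full 12×11.5 rectangle (area 138.00 mm²); the cube at (16, 3) is absent (z outside [5, 14.5]); the cylinder at (6.5, -1): section is a regular 12-gon, circumradius r=10.5 (area = (12/2)·10.500²·sin(360°/12) = 330.75 mm²); Taking the first minus the rest: starting from the r=9.5 cylinder (270.75 mm²), the 12×11.5 cube at (10.5, 15) misses the remaining region (no effect); the r=10.5 cylinder at (6.5, -1) partially overlaps it — only the 173.14 mm² overlap (of its 330.75 mm²) is removed, clipping the outline — area = 97.61 mm². Checking containment: the cross-section at z = 17.28 is a subset of the cross-section at z = 0.72.

entirely on top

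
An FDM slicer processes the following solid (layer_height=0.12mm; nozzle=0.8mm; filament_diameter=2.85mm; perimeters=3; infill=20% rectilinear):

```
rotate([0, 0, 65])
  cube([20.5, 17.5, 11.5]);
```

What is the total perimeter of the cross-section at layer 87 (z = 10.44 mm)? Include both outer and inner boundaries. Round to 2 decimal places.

76.00 mm

At z = 10.44 mm: the cube is present — its section is the full 20.5×17.5 rectangle (perimeter 76.00 mm); (whole slice rotated 65° about Z — lengths, areas and connectivity unchanged). Overall, the cross-section is a single solid region. Total boundary length (outer) = 76.00 mm.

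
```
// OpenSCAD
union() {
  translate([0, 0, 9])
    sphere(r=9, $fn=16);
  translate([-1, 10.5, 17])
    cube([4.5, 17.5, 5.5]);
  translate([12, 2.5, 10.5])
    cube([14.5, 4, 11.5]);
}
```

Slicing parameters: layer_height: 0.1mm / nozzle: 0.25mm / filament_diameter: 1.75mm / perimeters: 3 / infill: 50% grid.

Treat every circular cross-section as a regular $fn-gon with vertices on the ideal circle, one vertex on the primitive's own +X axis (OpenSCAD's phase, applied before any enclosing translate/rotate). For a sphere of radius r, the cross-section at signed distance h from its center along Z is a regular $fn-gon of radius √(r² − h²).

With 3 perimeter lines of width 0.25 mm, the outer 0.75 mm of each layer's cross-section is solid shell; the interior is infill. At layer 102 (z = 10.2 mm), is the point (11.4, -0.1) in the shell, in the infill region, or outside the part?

outside

At z = 10.2 mm: the r=9 sphere slices to a regular 16-gon of circumradius 8.920 (√(r²−h²) with h=1.2 from center); the cube at (-1, 10.5) is absent (z outside [17, 22.5]); the cube at (12, 2.5) is absent (z outside [10.5, 22]); Taking the union: only the r=9 sphere is present, so the union is just that shape — 1 connected region. Overall, the cross-section is a single solid region. The nearest boundary edge runs (8.92, 0.00)→(8.24, 3.41); distance from the point to it = 2.48 mm. The point is not inside any of the regions above, so it lies outside the cross-section (2.48 mm from the nearest boundary).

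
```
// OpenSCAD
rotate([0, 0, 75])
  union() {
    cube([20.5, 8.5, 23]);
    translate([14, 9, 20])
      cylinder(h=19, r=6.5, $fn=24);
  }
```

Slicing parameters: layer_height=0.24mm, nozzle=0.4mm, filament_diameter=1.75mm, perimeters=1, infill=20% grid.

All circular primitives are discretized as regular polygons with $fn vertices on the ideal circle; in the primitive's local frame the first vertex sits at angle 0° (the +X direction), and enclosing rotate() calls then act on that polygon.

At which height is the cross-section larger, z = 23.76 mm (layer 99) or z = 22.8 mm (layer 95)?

Layer 99 (z = 23.76): the cube does not reach this height (z outside [0, 23]); the cylinder at (14, 9): section is a regular 24-gon, circumradius r=6.5 (area = (24/2)·6.500²·sin(360°/24) = 131.22 mm²); Taking the union: only the r=6.5 cylinder at (14, 9) is present, so the union is just that shape — area = 131.22 mm²; (whole slice rotated 75° about Z — lengths, areas and connectivity unchanged). So its area = 131.22 mm². Layer 95 (z = 22.8): the cube is present — its section is the full 20.5×8.5 rectangle (area 174.25 mm²); the cylinder at (14, 9): section is a regular 24-gon, circumradius r=6.5 (area = (24/2)·6.500²·sin(360°/24) = 131.22 mm²); Taking the union: the regions partially overlap — summed areas 305.47 mm² minus the doubly-counted overlap 59.14 mm² gives 246.33 mm² — area = 246.33 mm²; (rotated 75° about Z; rotation is an isometry so areas/perimeters/island counts are preserved). So its area = 246.33 mm². Layer 95 is larger (246.33 vs 131.22 mm²).

layer 95 (z = 22.8 mm)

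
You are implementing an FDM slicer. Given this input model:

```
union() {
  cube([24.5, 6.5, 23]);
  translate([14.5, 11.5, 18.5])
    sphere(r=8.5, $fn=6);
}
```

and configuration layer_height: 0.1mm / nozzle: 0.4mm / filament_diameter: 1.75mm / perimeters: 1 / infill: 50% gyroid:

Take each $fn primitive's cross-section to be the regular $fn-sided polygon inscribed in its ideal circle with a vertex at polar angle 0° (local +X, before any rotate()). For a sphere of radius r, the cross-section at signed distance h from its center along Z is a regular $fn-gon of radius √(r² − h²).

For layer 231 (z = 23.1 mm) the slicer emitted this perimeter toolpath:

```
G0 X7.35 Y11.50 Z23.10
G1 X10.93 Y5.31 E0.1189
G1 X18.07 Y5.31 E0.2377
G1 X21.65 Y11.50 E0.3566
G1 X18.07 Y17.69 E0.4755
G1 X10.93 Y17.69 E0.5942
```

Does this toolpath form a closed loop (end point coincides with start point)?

no

Start point (G0): (7.35, 11.50). End point (last G1): the path does not return to the start — open.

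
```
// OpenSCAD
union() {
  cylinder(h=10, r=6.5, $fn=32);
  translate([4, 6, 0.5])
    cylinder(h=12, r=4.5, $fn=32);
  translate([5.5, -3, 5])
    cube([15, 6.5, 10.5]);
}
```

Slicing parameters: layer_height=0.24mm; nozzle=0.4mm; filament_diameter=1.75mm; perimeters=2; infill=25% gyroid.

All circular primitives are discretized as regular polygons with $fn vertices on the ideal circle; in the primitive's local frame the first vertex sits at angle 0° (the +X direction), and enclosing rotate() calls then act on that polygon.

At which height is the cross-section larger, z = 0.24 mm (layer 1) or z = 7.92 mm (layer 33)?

Layer 1 (z = 0.24): the r=6.5 cylinder contributes a regular 32-gon of circumradius 6.5 (area = (32/2)·6.500²·sin(360°/32) = 131.88 mm²); the cylinder at (4, 6) is not intersected at this z (z outside [0.5, 12.5]); the cube at (5.5, -3) is absent (z outside [5, 15.5]); Combining (union): only the r=6.5 cylinder is present, so the union is just that shape — area = 131.88 mm². So its area = 131.88 mm². Layer 33 (z = 7.92): the cylinder: section is a regular 32-gon, circumradius r=6.5 (area = (32/2)·6.500²·sin(360°/32) = 131.88 mm²); the cylinder at (4, 6): section is a regular 32-gon, circumradius r=4.5 (area = (32/2)·4.500²·sin(360°/32) = 63.21 mm²); the 15×6.5 cube at (5.5, -3) contributes its full rectangle (area 97.50 mm²); Taking the union: the regions partially overlap — summed areas 292.59 mm² minus the doubly-counted overlap 27.17 mm² gives 265.42 mm² — area = 265.42 mm². So its area = 265.42 mm². Layer 33 is larger (265.42 vs 131.88 mm²).

layer 33 (z = 7.92 mm)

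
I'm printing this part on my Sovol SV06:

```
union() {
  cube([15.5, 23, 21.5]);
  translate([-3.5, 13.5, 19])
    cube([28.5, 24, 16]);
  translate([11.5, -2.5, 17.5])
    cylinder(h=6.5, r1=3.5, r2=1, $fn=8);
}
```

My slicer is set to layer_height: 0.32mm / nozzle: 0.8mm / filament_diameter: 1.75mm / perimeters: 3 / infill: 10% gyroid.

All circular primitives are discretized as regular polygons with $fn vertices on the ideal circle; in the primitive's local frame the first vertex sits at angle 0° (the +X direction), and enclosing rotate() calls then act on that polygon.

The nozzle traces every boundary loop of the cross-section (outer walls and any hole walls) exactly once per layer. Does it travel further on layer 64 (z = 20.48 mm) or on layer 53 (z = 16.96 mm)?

layer 64 (z = 20.48 mm)

Layer 64 (z = 20.48): the cube (footprint 15.5×23) is included at this height (perimeter 77.00 mm); the 28.5×24 cube at (-3.5, 13.5) contributes its full rectangle (perimeter 105.00 mm); the cone at (11.5, -2.5) (r1=3.5→r2=1) has section circumradius 2.354 here — a regular 8-gon (perimeter = 2·8·2.354·sin(180°/8) = 14.41 mm); Combining (union): the regions partially overlap (shared area 147.25 mm²), so the edge portions inside another operand are dropped and the merged outline is re-measured after clipping — boundary = 146.41 mm. So its perimeter = 146.41 mm. Layer 53 (z = 16.96): the cube is present — its section is the full 15.5×23 rectangle (perimeter 77.00 mm); the cube at (-3.5, 13.5) does not reach this height (z outside [19, 35]); the cone at (11.5, -2.5) does not reach this height (z outside [17.5, 24]); Combining (union): only the 15.5×23 cube is present, so the union is just that shape — boundary = 77.00 mm. So its perimeter = 77.00 mm. Layer 64 is larger (146.41 vs 77.00 mm).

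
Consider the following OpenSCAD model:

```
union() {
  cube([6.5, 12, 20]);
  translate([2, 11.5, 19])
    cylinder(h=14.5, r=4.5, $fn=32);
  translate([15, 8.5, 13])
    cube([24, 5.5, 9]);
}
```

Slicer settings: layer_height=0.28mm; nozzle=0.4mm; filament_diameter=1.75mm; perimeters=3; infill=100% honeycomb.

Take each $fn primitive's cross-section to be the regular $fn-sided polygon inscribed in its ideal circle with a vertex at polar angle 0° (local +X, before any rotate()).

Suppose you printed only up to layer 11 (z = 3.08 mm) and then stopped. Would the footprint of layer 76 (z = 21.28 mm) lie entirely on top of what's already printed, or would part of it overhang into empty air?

part overhangs

Compare the two slices. At z = 3.08: the cube (footprint 6.5×12) is included at this height (area 78.00 mm²); the cylinder at (2, 11.5) does not reach this height (z outside [19, 33.5]); the cube at (15, 8.5) is absent (z outside [13, 22]); Taking the union: only the 6.5×12 cube is present, so the union is just that shape — area = 78.00 mm². At z = 21.28: the cube does not reach this height (z outside [0, 20]); the r=4.5 cylinder at (2, 11.5) contributes a regular 32-gon of circumradius 4.5 (area = (32/2)·4.500²·sin(360°/32) = 63.21 mm²); the 24×5.5 cube at (15, 8.5) contributes its full rectangle (area 132.00 mm²); Merging all regions: the 2 present regions are separate (no shared area or edge), so areas and boundary lengths simply add and each stays a separate island — area = 195.21 mm². Checking containment: at z = 21.28 the cross-section extends beyond the z = 3.08 cross-section by about 167.50 mm².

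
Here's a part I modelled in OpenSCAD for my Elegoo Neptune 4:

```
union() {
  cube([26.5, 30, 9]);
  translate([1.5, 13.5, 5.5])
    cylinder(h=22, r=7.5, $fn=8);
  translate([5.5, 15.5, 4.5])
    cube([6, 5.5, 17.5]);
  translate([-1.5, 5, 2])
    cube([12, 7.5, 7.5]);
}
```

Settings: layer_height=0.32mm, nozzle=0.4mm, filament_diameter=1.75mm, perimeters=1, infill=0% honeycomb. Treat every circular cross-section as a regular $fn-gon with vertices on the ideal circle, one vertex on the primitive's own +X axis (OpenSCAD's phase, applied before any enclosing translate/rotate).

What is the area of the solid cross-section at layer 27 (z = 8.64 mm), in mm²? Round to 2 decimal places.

855.88 mm²

At z = 8.64 mm: the cube is present — its section is the full 26.5×30 rectangle (area 795.00 mm²); the cylinder at (1.5, 13.5): section is a regular 8-gon, circumradius r=7.5 (area = (8/2)·7.500²·sin(360°/8) = 159.10 mm²); the cube at (5.5, 15.5) (footprint 6×5.5) is included at this height (area 33.00 mm²); the cube at (-1.5, 5) is present — its section is the full 12×7.5 rectangle (area 90.00 mm²); Merging all regions: the regions partially overlap — summed areas 1077.10 mm² minus the doubly-counted overlap 221.22 mm² gives 855.88 mm² — area = 855.88 mm². Overall, the cross-section is a single solid region. Net area = 855.88 mm².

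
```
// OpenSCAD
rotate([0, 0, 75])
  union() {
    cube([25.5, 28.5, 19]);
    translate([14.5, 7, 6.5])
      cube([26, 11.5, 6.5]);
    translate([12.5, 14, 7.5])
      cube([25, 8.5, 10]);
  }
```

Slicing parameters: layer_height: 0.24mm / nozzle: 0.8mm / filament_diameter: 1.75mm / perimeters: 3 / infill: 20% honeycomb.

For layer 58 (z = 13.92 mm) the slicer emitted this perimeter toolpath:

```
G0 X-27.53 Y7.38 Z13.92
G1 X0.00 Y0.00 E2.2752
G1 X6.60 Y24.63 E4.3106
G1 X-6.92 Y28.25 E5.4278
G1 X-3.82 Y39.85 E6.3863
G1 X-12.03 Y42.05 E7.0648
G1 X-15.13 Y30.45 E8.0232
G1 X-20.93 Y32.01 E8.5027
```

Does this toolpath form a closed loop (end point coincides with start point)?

Start point (G0): (-27.53, 7.38). End point (last G1): the path does not return to the start — open.

no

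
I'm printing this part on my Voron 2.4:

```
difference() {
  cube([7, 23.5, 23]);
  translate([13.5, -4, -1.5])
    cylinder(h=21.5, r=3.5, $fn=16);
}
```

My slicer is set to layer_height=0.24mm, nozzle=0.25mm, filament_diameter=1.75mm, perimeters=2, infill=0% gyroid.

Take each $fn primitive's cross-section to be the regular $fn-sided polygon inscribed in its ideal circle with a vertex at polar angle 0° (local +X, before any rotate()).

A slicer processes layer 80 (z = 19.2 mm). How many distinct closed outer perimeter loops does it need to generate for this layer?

At z = 19.2 mm: the cube (footprint 7×23.5) is included at this height; the r=3.5 cylinder at (13.5, -4) gives a regular 16-gon of circumradius 3.5 (constant along its height); After the difference (first − rest): starting from the 7×23.5 cube, the r=3.5 cylinder at (13.5, -4) misses the remaining region (no effect) — 1 connected region. The result has 1 disconnected region.

1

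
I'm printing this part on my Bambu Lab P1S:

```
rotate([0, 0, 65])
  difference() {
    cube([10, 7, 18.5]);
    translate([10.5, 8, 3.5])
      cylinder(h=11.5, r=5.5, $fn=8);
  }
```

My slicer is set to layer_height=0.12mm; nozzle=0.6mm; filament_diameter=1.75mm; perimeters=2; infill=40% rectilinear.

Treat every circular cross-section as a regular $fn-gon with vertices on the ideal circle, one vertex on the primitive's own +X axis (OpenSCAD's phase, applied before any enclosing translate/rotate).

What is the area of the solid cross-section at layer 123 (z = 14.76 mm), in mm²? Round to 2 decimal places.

At z = 14.76 mm: the cube is present — its section is the full 10×7 rectangle (area 70.00 mm²); the cylinder at (10.5, 8): section is a regular 8-gon, circumradius r=5.5 (area = (8/2)·5.500²·sin(360°/8) = 85.56 mm²); Taking the first minus the rest: starting from the 10×7 cube (70.00 mm²), the r=5.5 cylinder at (10.5, 8) partially overlaps it — only the 13.90 mm² overlap (of its 85.56 mm²) is removed, clipping the outline — area = 56.10 mm²; (rotated 65° about Z; rotation is an isometry so areas/perimeters/island counts are preserved). Overall, the cross-section is a single solid region. Net area = 56.10 mm².

56.10 mm²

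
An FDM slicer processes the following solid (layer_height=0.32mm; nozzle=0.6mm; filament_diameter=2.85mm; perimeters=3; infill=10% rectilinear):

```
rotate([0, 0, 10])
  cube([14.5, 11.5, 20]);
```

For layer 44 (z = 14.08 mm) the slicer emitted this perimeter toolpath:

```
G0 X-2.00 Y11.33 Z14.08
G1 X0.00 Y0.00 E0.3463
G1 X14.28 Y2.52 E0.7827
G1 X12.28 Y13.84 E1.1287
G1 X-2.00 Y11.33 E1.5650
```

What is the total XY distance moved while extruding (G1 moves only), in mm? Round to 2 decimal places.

Sum the Euclidean lengths of each G1 segment: total = 52.00 mm.

52.00 mm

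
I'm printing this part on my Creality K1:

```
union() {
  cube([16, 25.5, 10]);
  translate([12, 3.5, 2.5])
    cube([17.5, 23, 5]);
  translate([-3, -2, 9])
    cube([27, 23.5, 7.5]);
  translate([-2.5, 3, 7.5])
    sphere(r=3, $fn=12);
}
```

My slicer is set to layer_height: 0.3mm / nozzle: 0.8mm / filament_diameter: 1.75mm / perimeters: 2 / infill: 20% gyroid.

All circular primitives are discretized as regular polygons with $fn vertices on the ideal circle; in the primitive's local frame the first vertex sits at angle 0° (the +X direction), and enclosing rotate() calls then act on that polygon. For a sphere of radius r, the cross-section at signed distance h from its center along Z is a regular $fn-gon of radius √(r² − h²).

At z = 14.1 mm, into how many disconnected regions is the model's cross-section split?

At z = 14.1 mm: the cube is absent (z outside [0, 10]); the cube at (12, 3.5) is absent (z outside [2.5, 7.5]); the cube at (-3, -2) is present — its section is the full 27×23.5 rectangle; the sphere at (-2.5, 3) is not intersected at this z (|z−center|=6.600 > r=3); Combining (union): only the 27×23.5 cube at (-3, -2) is present, so the union is just that shape — 1 connected region. The result has 1 disconnected region.

1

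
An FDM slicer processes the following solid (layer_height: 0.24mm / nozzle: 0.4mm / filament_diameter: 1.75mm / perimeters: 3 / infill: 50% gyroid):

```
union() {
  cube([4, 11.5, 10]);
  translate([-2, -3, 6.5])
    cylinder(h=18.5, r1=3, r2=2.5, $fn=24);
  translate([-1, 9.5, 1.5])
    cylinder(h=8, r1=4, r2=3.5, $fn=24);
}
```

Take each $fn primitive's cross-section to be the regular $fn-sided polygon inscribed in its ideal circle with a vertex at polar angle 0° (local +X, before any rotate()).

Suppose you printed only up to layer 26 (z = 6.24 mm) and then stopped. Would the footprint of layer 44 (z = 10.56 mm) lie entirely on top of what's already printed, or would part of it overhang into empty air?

Compare the two slices. At z = 6.24: the 4×11.5 cube contributes its full rectangle (area 46.00 mm²); the cone at (-2, -3) is absent (z outside [6.5, 25]); the cone at (-1, 9.5) contributes a regular 24-gon of circumradius 3.704 (interpolated between r1=4 and r2=3.5 at t=0.593) (area = (24/2)·3.704²·sin(360°/24) = 42.61 mm²); Combining (union): the regions partially overlap — summed areas 88.61 mm² minus the doubly-counted overlap 12.00 mm² gives 76.60 mm² — area = 76.60 mm². At z = 10.56: the cube is absent (z outside [0, 10]); the cone at (-2, -3) contributes a regular 24-gon of circumradius 2.890 (interpolated between r1=3 and r2=2.5 at t=0.219) (area = (24/2)·2.890²·sin(360°/24) = 25.95 mm²); the cone at (-1, 9.5) does not reach this height (z outside [1.5, 9.5]); Combining (union): only the cone at (-2, -3) is present, so the union is just that shape — area = 25.95 mm². Checking containment: at z = 10.56 the cross-section extends beyond the z = 6.24 cross-section by about 25.95 mm².

part overhangs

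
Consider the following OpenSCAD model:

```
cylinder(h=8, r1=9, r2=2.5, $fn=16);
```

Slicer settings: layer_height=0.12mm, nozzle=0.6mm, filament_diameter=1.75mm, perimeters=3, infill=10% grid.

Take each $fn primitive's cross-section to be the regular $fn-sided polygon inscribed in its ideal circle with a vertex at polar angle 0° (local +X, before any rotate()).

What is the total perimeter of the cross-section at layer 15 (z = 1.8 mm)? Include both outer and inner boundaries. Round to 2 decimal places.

At z = 1.8 mm: the cone contributes a regular 16-gon of circumradius 7.537 (interpolated between r1=9 and r2=2.5 at t=0.225) (perimeter = 2·16·7.537·sin(180°/16) = 47.06 mm). Overall, the cross-section is a single solid region. Total boundary length (outer) = 47.06 mm.

47.06 mm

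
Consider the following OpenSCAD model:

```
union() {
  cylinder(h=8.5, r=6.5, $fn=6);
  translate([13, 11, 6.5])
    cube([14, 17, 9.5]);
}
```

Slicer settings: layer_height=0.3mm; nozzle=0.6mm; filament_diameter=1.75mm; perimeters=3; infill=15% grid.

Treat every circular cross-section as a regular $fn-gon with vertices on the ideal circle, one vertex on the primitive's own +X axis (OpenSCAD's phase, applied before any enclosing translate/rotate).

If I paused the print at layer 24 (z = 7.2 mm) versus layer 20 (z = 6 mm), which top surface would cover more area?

Layer 24 (z = 7.2): the r=6.5 cylinder gives a regular 6-gon of circumradius 6.5 (constant along its height) (area = (6/2)·6.500²·sin(360°/6) = 109.77 mm²); the 14×17 cube at (13, 11) contributes its full rectangle (area 238.00 mm²); Combining (union): the 2 present regions are separate (no shared area or edge), so areas and boundary lengths simply add and each stays a separate island — area = 347.77 mm². So its area = 347.77 mm². Layer 20 (z = 6): the cylinder: section is a regular 6-gon, circumradius r=6.5 (area = (6/2)·6.500²·sin(360°/6) = 109.77 mm²); the cube at (13, 11) is not intersected at this z (z outside [6.5, 16]); Taking the union: only the r=6.5 cylinder is present, so the union is just that shape — area = 109.77 mm². So its area = 109.77 mm². Layer 24 is larger (347.77 vs 109.77 mm²).

layer 24 (z = 7.2 mm)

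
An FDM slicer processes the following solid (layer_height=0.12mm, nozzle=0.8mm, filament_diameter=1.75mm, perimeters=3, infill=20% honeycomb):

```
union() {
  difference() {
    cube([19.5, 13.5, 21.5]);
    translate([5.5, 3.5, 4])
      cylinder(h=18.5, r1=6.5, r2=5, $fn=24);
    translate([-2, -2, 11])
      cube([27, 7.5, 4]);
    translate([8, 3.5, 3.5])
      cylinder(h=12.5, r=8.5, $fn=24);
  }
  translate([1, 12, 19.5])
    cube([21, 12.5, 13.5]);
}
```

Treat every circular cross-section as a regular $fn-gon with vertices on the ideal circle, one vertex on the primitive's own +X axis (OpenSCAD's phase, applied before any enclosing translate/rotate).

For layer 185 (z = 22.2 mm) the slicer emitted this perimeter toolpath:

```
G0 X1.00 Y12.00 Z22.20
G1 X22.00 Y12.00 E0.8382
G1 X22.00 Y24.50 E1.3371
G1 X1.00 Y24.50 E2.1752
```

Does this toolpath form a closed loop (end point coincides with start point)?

Start point (G0): (1.00, 12.00). End point (last G1): the path does not return to the start — open.

no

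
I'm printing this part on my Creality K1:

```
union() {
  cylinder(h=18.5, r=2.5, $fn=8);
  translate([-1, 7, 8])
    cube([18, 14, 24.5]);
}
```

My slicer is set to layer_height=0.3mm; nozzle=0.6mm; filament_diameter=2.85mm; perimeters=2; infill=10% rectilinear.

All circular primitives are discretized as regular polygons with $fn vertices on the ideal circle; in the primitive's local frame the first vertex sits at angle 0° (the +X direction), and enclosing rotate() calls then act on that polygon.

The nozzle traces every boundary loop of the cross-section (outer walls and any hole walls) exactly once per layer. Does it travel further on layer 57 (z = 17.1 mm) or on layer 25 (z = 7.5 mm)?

layer 57 (z = 17.1 mm)

Layer 57 (z = 17.1): the cylinder: section is a regular 8-gon, circumradius r=2.5 (perimeter = 2·8·2.500·sin(180°/8) = 15.31 mm); the 18×14 cube at (-1, 7) contributes its full rectangle (perimeter 64.00 mm); Taking the union: the 2 present regions are separate (no shared area or edge), so areas and boundary lengths simply add and each stays a separate island — boundary = 79.31 mm. So its perimeter = 79.31 mm. Layer 25 (z = 7.5): the r=2.5 cylinder gives a regular 8-gon of circumradius 2.5 (constant along its height) (perimeter = 2·8·2.500·sin(180°/8) = 15.31 mm); the cube at (-1, 7) is absent (z outside [8, 32.5]); Merging all regions: only the r=2.5 cylinder is present, so the union is just that shape — boundary = 15.31 mm. So its perimeter = 15.31 mm. Layer 57 is larger (79.31 vs 15.31 mm).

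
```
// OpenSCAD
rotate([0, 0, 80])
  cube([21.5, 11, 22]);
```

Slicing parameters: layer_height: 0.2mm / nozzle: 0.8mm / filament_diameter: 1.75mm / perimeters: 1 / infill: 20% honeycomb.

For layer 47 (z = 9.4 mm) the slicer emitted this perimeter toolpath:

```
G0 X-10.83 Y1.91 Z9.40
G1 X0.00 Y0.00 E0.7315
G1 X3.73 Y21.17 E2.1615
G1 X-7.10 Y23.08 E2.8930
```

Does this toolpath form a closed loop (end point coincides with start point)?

Start point (G0): (-10.83, 1.91). End point (last G1): the path does not return to the start — open.

no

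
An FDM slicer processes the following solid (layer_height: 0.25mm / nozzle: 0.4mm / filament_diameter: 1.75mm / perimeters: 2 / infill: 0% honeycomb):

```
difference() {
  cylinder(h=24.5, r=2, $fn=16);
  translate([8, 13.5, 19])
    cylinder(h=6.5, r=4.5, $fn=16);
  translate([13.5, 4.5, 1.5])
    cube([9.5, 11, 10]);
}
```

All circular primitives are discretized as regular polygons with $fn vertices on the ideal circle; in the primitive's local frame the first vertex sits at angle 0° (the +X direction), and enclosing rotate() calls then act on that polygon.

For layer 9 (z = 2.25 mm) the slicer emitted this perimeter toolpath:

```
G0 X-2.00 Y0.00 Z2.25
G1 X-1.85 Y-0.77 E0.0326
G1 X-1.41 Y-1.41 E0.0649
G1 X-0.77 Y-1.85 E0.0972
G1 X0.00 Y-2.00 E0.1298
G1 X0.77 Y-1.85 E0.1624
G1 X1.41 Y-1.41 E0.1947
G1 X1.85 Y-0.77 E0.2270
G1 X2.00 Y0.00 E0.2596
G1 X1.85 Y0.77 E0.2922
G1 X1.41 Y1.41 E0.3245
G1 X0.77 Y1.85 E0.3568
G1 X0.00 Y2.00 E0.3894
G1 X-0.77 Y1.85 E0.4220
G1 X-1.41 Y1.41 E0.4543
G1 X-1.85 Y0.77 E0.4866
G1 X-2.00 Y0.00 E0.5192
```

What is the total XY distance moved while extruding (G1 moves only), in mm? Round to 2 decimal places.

Sum the Euclidean lengths of each G1 segment: total = 12.49 mm.

12.49 mm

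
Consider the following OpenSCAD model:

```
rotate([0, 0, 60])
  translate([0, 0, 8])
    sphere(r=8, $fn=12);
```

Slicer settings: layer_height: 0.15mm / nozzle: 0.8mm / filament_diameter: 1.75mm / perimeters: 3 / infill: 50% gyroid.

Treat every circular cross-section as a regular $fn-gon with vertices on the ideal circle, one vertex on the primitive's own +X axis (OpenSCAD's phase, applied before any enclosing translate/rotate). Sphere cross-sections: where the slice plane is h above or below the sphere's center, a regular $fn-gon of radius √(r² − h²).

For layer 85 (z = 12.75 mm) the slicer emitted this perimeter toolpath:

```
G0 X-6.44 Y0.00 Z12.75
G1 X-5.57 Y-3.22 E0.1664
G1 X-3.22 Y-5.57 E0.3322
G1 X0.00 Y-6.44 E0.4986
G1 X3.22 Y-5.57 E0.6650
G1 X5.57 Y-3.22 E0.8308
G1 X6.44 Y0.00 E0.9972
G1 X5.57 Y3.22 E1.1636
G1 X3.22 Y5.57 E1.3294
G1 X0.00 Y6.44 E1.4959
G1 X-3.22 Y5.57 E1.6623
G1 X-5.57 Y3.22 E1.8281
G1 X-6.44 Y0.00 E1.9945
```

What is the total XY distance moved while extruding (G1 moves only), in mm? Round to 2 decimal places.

Sum the Euclidean lengths of each G1 segment: total = 39.98 mm.

39.98 mm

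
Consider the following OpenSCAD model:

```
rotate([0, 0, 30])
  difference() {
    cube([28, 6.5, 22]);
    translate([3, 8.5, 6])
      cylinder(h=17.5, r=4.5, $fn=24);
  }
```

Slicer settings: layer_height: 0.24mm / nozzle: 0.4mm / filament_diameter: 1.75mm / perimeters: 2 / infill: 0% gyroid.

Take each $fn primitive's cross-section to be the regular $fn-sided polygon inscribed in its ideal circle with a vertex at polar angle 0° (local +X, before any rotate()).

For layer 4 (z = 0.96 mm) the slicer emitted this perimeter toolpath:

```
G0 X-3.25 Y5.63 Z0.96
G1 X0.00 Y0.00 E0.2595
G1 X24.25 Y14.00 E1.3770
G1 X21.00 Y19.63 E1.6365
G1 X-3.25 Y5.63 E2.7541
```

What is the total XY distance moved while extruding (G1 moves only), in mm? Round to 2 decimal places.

69.00 mm

Sum the Euclidean lengths of each G1 segment: total = 69.00 mm.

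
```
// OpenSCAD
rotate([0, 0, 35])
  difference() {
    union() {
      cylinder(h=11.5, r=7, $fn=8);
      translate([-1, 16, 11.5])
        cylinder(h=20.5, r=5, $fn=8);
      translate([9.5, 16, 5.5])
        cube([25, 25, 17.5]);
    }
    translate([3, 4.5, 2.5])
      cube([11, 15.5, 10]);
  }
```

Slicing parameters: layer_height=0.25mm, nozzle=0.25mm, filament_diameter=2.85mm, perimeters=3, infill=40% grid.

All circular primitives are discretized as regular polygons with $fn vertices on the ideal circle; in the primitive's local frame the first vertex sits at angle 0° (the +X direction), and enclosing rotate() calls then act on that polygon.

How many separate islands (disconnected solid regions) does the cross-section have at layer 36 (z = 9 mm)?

At z = 9 mm: the r=7 cylinder contributes a regular 8-gon of circumradius 7; the cylinder at (-1, 16) does not reach this height (z outside [11.5, 32]); the cube at (9.5, 16) (footprint 25×25) is included at this height; Taking the union: the 2 present regions are separate (no shared area or edge), so areas and boundary lengths simply add and each stays a separate island — 2 connected regions; the cube at (3, 4.5) (footprint 11×15.5) is included at this height; Subtracting the remaining from the first: starting from that combined region, the 11×15.5 cube at (3, 4.5) partially overlaps it — only the 19.71 mm² overlap (of its 170.50 mm²) is removed, clipping the outline — 2 connected regions; (whole slice rotated 35° about Z — lengths, areas and connectivity unchanged). Overall, the cross-section has 2 separate islands. Island count = 2.

2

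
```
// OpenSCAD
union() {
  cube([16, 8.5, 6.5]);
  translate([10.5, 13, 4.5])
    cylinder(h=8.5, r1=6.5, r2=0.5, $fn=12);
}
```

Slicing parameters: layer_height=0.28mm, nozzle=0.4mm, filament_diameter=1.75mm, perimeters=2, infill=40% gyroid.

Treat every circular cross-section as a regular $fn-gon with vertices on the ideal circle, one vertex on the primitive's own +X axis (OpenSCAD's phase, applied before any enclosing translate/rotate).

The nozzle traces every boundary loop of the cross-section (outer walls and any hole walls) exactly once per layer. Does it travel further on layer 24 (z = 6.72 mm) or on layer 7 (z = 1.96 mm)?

layer 7 (z = 1.96 mm)

Layer 24 (z = 6.72): the cube does not reach this height (z outside [0, 6.5]); the cone at (10.5, 13): at t=0.261 of its height the radius interpolates to r₁+(r₂−r₁)t = 4.933, giving a regular 12-gon of that circumradius (perimeter = 2·12·4.933·sin(180°/12) = 30.64 mm); Combining (union): only the cone at (10.5, 13) is present, so the union is just that shape — boundary = 30.64 mm. So its perimeter = 30.64 mm. Layer 7 (z = 1.96): the 16×8.5 cube contributes its full rectangle (perimeter 49.00 mm); the cone at (10.5, 13) does not reach this height (z outside [4.5, 13]); Merging all regions: only the 16×8.5 cube is present, so the union is just that shape — boundary = 49.00 mm. So its perimeter = 49.00 mm. Layer 7 is larger (49.00 vs 30.64 mm).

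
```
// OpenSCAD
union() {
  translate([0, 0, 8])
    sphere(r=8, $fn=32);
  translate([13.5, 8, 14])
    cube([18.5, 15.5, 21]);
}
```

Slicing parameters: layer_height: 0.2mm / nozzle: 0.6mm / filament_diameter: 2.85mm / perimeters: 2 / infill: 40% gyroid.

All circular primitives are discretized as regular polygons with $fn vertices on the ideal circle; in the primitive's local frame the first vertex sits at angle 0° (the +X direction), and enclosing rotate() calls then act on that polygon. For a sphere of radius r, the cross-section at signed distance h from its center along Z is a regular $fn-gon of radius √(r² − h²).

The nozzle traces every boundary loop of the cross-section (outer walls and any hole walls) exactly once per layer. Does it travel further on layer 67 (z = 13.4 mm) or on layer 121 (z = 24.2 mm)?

layer 121 (z = 24.2 mm)

Layer 67 (z = 13.4): the sphere: section is a regular 32-gon, circumradius = √(r²−h²) = √(8²−5.4²) = 5.903 (perimeter = 2·32·5.903·sin(180°/32) = 37.03 mm); the cube at (13.5, 8) is not intersected at this z (z outside [14, 35]); Merging all regions: only the r=8 sphere is present, so the union is just that shape — boundary = 37.03 mm. So its perimeter = 37.03 mm. Layer 121 (z = 24.2): the sphere is not intersected at this z (|z−center|=16.200 > r=8); the cube at (13.5, 8) is present — its section is the full 18.5×15.5 rectangle (perimeter 68.00 mm); Taking the union: only the 18.5×15.5 cube at (13.5, 8) is present, so the union is just that shape — boundary = 68.00 mm. So its perimeter = 68.00 mm. Layer 121 is larger (68.00 vs 37.03 mm).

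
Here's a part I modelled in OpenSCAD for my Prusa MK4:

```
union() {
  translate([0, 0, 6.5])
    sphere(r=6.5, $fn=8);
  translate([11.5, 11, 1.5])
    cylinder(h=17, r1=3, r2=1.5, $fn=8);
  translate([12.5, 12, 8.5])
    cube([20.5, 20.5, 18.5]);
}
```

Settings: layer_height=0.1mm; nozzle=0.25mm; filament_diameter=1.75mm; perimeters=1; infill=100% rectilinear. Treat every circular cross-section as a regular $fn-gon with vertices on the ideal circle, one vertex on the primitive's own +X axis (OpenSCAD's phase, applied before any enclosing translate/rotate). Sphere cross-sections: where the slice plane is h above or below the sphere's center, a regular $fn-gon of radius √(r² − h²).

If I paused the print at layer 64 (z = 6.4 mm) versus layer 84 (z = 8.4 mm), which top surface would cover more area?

layer 64 (z = 6.4 mm)

Layer 64 (z = 6.4): the sphere: section is a regular 8-gon, circumradius = √(r²−h²) = √(6.5²−0.1²) = 6.499 (area = (8/2)·6.499²·sin(360°/8) = 119.47 mm²); the cone at (11.5, 11) contributes a regular 8-gon of circumradius 2.568 (interpolated between r1=3 and r2=1.5 at t=0.288) (area = (8/2)·2.568²·sin(360°/8) = 18.65 mm²); the cube at (12.5, 12) does not reach this height (z outside [8.5, 27]); Combining (union): the 2 present regions are separate (no shared area or edge), so areas and boundary lengths simply add and each stays a separate island — area = 138.12 mm². So its area = 138.12 mm². Layer 84 (z = 8.4): the sphere: section is a regular 8-gon, circumradius = √(r²−h²) = √(6.5²−1.9²) = 6.216 (area = (8/2)·6.216²·sin(360°/8) = 109.29 mm²); the cone at (11.5, 11) (r1=3→r2=1.5) has section circumradius 2.391 here — a regular 8-gon (area = (8/2)·2.391²·sin(360°/8) = 16.17 mm²); the cube at (12.5, 12) is not intersected at this z (z outside [8.5, 27]); Combining (union): the 2 present regions are separate (no shared area or edge), so areas and boundary lengths simply add and each stays a separate island — area = 125.46 mm². So its area = 125.46 mm². Layer 64 is larger (138.12 vs 125.46 mm²).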